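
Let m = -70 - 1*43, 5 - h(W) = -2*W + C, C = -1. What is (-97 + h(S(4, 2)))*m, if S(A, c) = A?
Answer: 9379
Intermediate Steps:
h(W) = 6 + 2*W (h(W) = 5 - (-2*W - 1) = 5 - (-1 - 2*W) = 5 + (1 + 2*W) = 6 + 2*W)
m = -113 (m = -70 - 43 = -113)
(-97 + h(S(4, 2)))*m = (-97 + (6 + 2*4))*(-113) = (-97 + (6 + 8))*(-113) = (-97 + 14)*(-113) = -83*(-113) = 9379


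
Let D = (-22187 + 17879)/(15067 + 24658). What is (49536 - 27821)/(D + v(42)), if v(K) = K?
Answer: 862628375/1664142 ≈ 518.36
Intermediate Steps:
D = -4308/39725 ≈ -0.10845
(49536 - 27821)/(D + v(42)) = (49536 - 27821)/(-4308/39725 + 42) = 21715/(1664142/39725) = 21715*(39725/1664142) = 862628375/1664142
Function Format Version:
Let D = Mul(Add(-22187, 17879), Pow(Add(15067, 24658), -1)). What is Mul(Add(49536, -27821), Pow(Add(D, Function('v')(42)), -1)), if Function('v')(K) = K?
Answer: Rational(862628375, 1664142) ≈ 518.36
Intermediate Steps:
D = Rational(-4308, 39725) (D = Mul(-4308, Pow(39725, -1)) = Mul(-4308, Rational(1, 39725)) = Rational(-4308, 39725) ≈ -0.10845)
Mul(Add(49536, -27821), Pow(Add(D, Function('v')(42)), -1)) = Mul(Add(49536, -27821), Pow(Add(Rational(-4308, 39725), 42), -1)) = Mul(21715, Pow(Rational(1664142, 39725), -1)) = Mul(21715, Rational(39725, 1664142)) = Rational(862628375, 1664142)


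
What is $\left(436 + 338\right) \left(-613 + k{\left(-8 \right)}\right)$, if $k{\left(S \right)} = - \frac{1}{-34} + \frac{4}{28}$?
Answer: $- \frac{56445111}{119} \approx -4.7433 \cdot 10^{5}$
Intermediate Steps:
$k{\left(S \right)} = \frac{41}{238}$ ($k{\left(S \right)} = \left(-1\right) \left(- \frac{1}{34}\right) + 4 \cdot \frac{1}{28} = \frac{1}{34} + \frac{1}{7} = \frac{41}{238}$)
$\left(436 + 338\right) \left(-613 + k{\left(-8 \right)}\right) = \left(436 + 338\right) \left(-613 + \frac{41}{238}\right) = 774 \left(- \frac{145853}{238}\right) = - \frac{56445111}{119}$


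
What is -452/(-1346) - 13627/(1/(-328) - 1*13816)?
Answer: 4032231162/3049799777 ≈ 1.3221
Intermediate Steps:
-452/(-1346) - 13627/(1/(-328) - 1*13816) = -452*(-1/1346) - 13627/(-1/328 - 13816) = 226/673 - 13627/(-4531649/328) = 226/673 - 13627*(-328/4531649) = 226/673 + 4469656/4531649 = 4032231162/3049799777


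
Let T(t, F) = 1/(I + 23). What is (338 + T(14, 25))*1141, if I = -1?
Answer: 8485617/22 ≈ 3.8571e+5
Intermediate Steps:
T(t, F) = 1/22 (T(t, F) = 1/(-1 + 23) = 1/22)
(338 + T(14, 25))*1141 = (338 + 1/22)*1141 = (7437/22)*1141 = 8485617/22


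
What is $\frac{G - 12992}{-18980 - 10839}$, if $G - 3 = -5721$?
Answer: $\frac{18710}{29819} \approx 0.62745$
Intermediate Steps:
$G = -5718$ ($G = 3 - 5721 = -5718$)
$\frac{G - 12992}{-18980 - 10839} = \frac{-5718 - 12992}{-18980 - 10839} = - \frac{18710}{-29819} = \left(-18710\right) \left(- \frac{1}{29819}\right) = \frac{18710}{29819}$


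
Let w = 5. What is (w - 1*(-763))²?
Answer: 589824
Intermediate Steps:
(w - 1*(-763))² = (5 - 1*(-763))² = (5 + 763)² = 768² = 589824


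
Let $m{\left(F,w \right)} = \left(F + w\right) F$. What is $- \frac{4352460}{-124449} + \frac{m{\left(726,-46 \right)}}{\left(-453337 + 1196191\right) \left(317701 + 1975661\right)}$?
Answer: $\frac{205972087134562400}{5889317778778707} \approx 34.974$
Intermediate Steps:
$m{\left(F,w \right)} = F \left(F + w\right)$
$- \frac{4352460}{-124449} + \frac{m{\left(726,-46 \right)}}{\left(-453337 + 1196191\right) \left(317701 + 1975661\right)} = - \frac{4352460}{-124449} + \frac{726 \left(726 - 46\right)}{\left(-453337 + 1196191\right) \left(317701 + 1975661\right)} = \left(-4352460\right) \left(- \frac{1}{124449}\right) + \frac{726 \cdot 680}{742854 \cdot 2293362} = \frac{1450820}{41483} + \frac{493680}{1703633135148} = \frac{1450820}{41483} + 493680 \cdot \frac{1}{1703633135148} = \frac{1450820}{41483} + \frac{41140}{141969427929} = \frac{205972087134562400}{5889317778778707}$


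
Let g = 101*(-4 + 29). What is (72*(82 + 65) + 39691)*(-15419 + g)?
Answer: -648245850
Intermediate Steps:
g = 2525 (g = 101*25 = 2525)
(72*(82 + 65) + 39691)*(-15419 + g) = (72*(82 + 65) + 39691)*(-15419 + 2525) = (72*147 + 39691)*(-12894) = (10584 + 39691)*(-12894) = 50275*(-12894) = -648245850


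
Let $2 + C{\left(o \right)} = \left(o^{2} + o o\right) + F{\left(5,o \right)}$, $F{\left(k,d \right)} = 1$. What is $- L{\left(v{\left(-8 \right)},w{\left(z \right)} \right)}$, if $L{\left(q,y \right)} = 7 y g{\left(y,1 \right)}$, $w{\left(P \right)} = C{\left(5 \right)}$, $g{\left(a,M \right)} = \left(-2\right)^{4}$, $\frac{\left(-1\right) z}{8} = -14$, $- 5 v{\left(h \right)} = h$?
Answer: $-5488$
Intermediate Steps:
$v{\left(h \right)} = - \frac{h}{5}$
$z = 112$ ($z = \left(-8\right) \left(-14\right) = 112$)
$C{\left(o \right)} = -1 + 2 o^{2}$ ($C{\left(o \right)} = -2 + \left(\left(o^{2} + o o\right) + 1\right) = -2 + \left(\left(o^{2} + o^{2}\right) + 1\right) = -2 + \left(2 o^{2} + 1\right) = -2 + \left(1 + 2 o^{2}\right) = -1 + 2 o^{2}$)
$g{\left(a,M \right)} = 16$
$w{\left(P \right)} = 49$ ($w{\left(P \right)} = -1 + 2 \cdot 5^{2} = -1 + 2 \cdot 25 = -1 + 50 = 49$)
$L{\left(q,y \right)} = 112 y$ ($L{\left(q,y \right)} = 7 y 16 = 112 y$)
$- L{\left(v{\left(-8 \right)},w{\left(z \right)} \right)} = - 112 \cdot 49 = \left(-1\right) 5488 = -5488$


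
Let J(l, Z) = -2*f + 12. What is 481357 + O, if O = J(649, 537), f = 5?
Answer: 481359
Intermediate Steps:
J(l, Z) = 2 (J(l, Z) = -2*5 + 12 = -10 + 12 = 2)
O = 2
481357 + O = 481357 + 2 = 481359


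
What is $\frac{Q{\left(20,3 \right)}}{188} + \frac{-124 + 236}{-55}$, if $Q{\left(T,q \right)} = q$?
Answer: $- \frac{20891}{10340} \approx -2.0204$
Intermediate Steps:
$\frac{Q{\left(20,3 \right)}}{188} + \frac{-124 + 236}{-55} = \frac{3}{188} + \frac{-124 + 236}{-55} = 3 \cdot \frac{1}{188} + 112 \left(- \frac{1}{55}\right) = \frac{3}{188} - \frac{112}{55} = - \frac{20891}{10340}$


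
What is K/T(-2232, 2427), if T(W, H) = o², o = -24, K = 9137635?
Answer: 9137635/576 ≈ 15864.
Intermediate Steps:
T(W, H) = 576 (T(W, H) = (-24)² = 576)
K/T(-2232, 2427) = 9137635/576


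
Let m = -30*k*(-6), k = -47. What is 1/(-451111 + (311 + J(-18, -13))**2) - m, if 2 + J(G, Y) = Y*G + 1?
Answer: 1312780499/155175 ≈ 8460.0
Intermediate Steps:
J(G, Y) = -1 + G*Y (J(G, Y) = -2 + (Y*G + 1) = -2 + (G*Y + 1) = -2 + (1 + G*Y) = -1 + G*Y)
m = -8460 (m = -30*(-47)*(-6) = 1410*(-6) = -8460)
1/(-451111 + (311 + J(-18, -13))**2) - m = 1/(-451111 + (311 + (-1 - 18*(-13)))**2) - 1*(-8460) = 1/(-451111 + (311 + (-1 + 234))**2) + 8460 = 1/(-451111 + (311 + 233)**2) + 8460 = 1/(-451111 + 544**2) + 8460 = 1/(-451111 + 295936) + 8460 = 1/(-155175) + 8460 = -1/155175 + 8460 = 1312780499/155175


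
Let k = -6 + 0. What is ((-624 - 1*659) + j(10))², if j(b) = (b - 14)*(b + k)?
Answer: 1687401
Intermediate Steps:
k = -6
j(b) = (-14 + b)*(-6 + b) (j(b) = (b - 14)*(b - 6) = (-14 + b)*(-6 + b))
((-624 - 1*659) + j(10))² = ((-624 - 1*659) + (84 + 10² - 20*10))² = ((-624 - 659) + (84 + 100 - 200))² = (-1283 - 16)² = (-1299)² = 1687401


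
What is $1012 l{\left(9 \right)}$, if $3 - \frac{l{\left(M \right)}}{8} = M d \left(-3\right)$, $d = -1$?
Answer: $-194304$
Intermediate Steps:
$l{\left(M \right)} = 24 - 24 M$ ($l{\left(M \right)} = 24 - 8 M \left(-1\right) \left(-3\right) = 24 - 8 - M \left(-3\right) = 24 - 8 \cdot 3 M = 24 - 24 M$)
$1012 l{\left(9 \right)} = 1012 \left(24 - 216\right) = 1012 \left(-192\right) = -194304$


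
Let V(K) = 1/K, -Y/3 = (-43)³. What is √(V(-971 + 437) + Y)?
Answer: √68015693742/534 ≈ 488.39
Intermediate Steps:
Y = 238521 (Y = -3*(-43)³ = -3*(-79507) = 238521)
√(V(-971 + 437) + Y) = √(1/(-971 + 437) + 238521) = √(1/(-534) + 238521) = √(-1/534 + 238521) = √(127370213/534) = √68015693742/534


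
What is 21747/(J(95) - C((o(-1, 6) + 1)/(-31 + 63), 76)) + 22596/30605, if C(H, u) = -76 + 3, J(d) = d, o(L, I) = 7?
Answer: 223121021/1713880 ≈ 130.18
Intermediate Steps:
C(H, u) = -73
21747/(J(95) - C((o(-1, 6) + 1)/(-31 + 63), 76)) + 22596/30605 = 21747/(95 - 1*(-73)) + 22596/30605 = 21747/(95 + 73) + 22596*(1/30605) = 21747/168 + 22596/30605 = 21747*(1/168) + 22596/30605 = 7249/56 + 22596/30605 = 223121021/1713880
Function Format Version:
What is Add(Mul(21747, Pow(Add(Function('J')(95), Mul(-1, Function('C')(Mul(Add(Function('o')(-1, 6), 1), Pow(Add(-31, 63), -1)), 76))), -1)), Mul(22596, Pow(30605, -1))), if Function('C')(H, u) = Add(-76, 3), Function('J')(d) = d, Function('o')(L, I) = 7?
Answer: Rational(223121021, 1713880) ≈ 130.18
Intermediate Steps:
Function('C')(H, u) = -73
Add(Mul(21747, Pow(Add(Function('J')(95), Mul(-1, Function('C')(Mul(Add(Function('o')(-1, 6), 1), Pow(Add(-31, 63), -1)), 76))), -1)), Mul(22596, Pow(30605, -1))) = Add(Mul(21747, Pow(Add(95, Mul(-1, -73)), -1)), Mul(22596, Pow(30605, -1))) = Add(Mul(21747, Pow(Add(95, 73), -1)), Mul(22596, Rational(1, 30605))) = Add(Mul(21747, Pow(168, -1)), Rational(22596, 30605)) = Add(Mul(21747, Rational(1, 168)), Rational(22596, 30605)) = Add(Rational(7249, 56), Rational(22596, 30605)) = Rational(223121021, 1713880)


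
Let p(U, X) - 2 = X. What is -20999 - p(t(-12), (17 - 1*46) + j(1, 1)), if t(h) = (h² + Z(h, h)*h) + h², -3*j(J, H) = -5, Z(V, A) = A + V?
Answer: -62921/3 ≈ -20974.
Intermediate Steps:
j(J, H) = 5/3 (j(J, H) = -⅓*(-5) = 5/3)
t(h) = 4*h² (t(h) = (h² + (h + h)*h) + h² = (h² + (2*h)*h) + h² = (h² + 2*h²) + h² = 3*h² + h² = 4*h²)
p(U, X) = 2 + X
-20999 - p(t(-12), (17 - 1*46) + j(1, 1)) = -20999 - (2 + ((17 - 1*46) + 5/3)) = -20999 - (2 + ((17 - 46) + 5/3)) = -20999 - (2 + (-29 + 5/3)) = -20999 - (2 - 82/3) = -20999 - 1*(-76/3) = -20999 + 76/3 = -62921/3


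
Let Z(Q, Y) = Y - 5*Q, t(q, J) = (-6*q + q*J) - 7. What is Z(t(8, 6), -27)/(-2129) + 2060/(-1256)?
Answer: -1098947/668506 ≈ -1.6439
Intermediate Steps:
t(q, J) = -7 - 6*q + J*q (t(q, J) = (-6*q + J*q) - 7 = -7 - 6*q + J*q)
Z(t(8, 6), -27)/(-2129) + 2060/(-1256) = (-27 - 5*(-7 - 6*8 + 6*8))/(-2129) + 2060/(-1256) = (-27 - 5*(-7 - 48 + 48))*(-1/2129) + 2060*(-1/1256) = (-27 - 5*(-7))*(-1/2129) - 515/314 = (-27 + 35)*(-1/2129) - 515/314 = 8*(-1/2129) - 515/314 = -8/2129 - 515/314 = -1098947/668506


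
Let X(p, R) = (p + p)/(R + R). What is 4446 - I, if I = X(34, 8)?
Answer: 17767/4 ≈ 4441.8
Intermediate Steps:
X(p, R) = p/R (X(p, R) = (2*p)/((2*R)) = (2*p)*(1/(2*R)) = p/R)
I = 17/4 (I = 34/8 = 34*(⅛) = 17/4 ≈ 4.2500)
4446 - I = 4446 - 1*17/4 = 4446 - 17/4 = 17767/4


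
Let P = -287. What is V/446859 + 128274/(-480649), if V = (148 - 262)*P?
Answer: -48309544/249456831 ≈ -0.19366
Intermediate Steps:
V = 32718 (V = (148 - 262)*(-287) = -114*(-287) = 32718)
V/446859 + 128274/(-480649) = 32718/446859 + 128274/(-480649) = 32718*(1/446859) + 128274*(-1/480649) = 38/519 - 128274/480649 = -48309544/249456831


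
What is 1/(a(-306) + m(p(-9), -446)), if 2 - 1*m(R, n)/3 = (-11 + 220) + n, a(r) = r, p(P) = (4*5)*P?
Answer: 1/411 ≈ 0.0024331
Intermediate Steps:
p(P) = 20*P
m(R, n) = -621 - 3*n (m(R, n) = 6 - 3*((-11 + 220) + n) = 6 - 3*(209 + n) = 6 + (-627 - 3*n) = -621 - 3*n)
1/(a(-306) + m(p(-9), -446)) = 1/(-306 + (-621 - 3*(-446))) = 1/(-306 + (-621 + 1338)) = 1/(-306 + 717) = 1/411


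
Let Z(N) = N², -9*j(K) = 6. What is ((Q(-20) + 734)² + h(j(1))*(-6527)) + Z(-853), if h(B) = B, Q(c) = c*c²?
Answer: 160580149/3 ≈ 5.3527e+7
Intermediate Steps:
Q(c) = c³
j(K) = -⅔ (j(K) = -⅑*6 = -⅔)
((Q(-20) + 734)² + h(j(1))*(-6527)) + Z(-853) = (((-20)³ + 734)² - ⅔*(-6527)) + (-853)² = ((-8000 + 734)² + 13054/3) + 727609 = ((-7266)² + 13054/3) + 727609 = (52794756 + 13054/3) + 727609 = 158397322/3 + 727609 = 160580149/3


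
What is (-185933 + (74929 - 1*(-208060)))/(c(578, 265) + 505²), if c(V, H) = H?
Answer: 48528/127645 ≈ 0.38018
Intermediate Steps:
(-185933 + (74929 - 1*(-208060)))/(c(578, 265) + 505²) = (-185933 + (74929 - 1*(-208060)))/(265 + 505²) = (-185933 + (74929 + 208060))/(265 + 255025) = (-185933 + 282989)/255290 = 97056*(1/255290) = 48528/127645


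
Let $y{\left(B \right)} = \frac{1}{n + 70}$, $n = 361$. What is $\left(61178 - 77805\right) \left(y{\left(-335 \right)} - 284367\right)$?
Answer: $\frac{2037841300352}{431} \approx 4.7282 \cdot 10^{9}$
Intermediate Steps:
$y{\left(B \right)} = \frac{1}{431}$ ($y{\left(B \right)} = \frac{1}{361 + 70} = \frac{1}{431}$)
$\left(61178 - 77805\right) \left(y{\left(-335 \right)} - 284367\right) = \left(61178 - 77805\right) \left(\frac{1}{431} - 284367\right) = \left(-16627\right) \left(- \frac{122562176}{431}\right) = \frac{2037841300352}{431}$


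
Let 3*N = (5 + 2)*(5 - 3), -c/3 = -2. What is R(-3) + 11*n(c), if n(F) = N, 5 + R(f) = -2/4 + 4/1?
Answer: 299/6 ≈ 49.833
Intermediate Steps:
c = 6 (c = -3*(-2) = 6)
R(f) = -3/2 (R(f) = -5 + (-2/4 + 4/1) = -5 + (-2*¼ + 4*1) = -5 + (-½ + 4) = -5 + 7/2 = -3/2)
N = 14/3 (N = ((5 + 2)*(5 - 3))/3 = (7*2)/3 = (⅓)*14 = 14/3 ≈ 4.6667)
n(F) = 14/3
R(-3) + 11*n(c) = -3/2 + 11*(14/3) = -3/2 + 154/3 = 299/6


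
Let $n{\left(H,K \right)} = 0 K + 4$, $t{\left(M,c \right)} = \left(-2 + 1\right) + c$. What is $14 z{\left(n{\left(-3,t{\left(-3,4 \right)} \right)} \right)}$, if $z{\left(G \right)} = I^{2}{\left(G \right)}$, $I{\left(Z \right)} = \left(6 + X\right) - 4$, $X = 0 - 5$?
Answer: $126$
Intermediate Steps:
$X = -5$ ($X = 0 - 5 = -5$)
$t{\left(M,c \right)} = -1 + c$
$I{\left(Z \right)} = -3$ ($I{\left(Z \right)} = \left(6 - 5\right) - 4 = 1 - 4 = -3$)
$n{\left(H,K \right)} = 4$ ($n{\left(H,K \right)} = 0 + 4 = 4$)
$z{\left(G \right)} = 9$ ($z{\left(G \right)} = \left(-3\right)^{2} = 9$)
$14 z{\left(n{\left(-3,t{\left(-3,4 \right)} \right)} \right)} = 14 \cdot 9 = 126$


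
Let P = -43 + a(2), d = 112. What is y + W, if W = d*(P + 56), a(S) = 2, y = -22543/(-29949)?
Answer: 50336863/29949 ≈ 1680.8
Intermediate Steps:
y = 22543/29949 (y = -22543*(-1/29949) = 22543/29949 ≈ 0.75271)
P = -41 (P = -43 + 2 = -41)
W = 1680 (W = 112*(-41 + 56) = 112*15 = 1680)
y + W = 22543/29949 + 1680 = 50336863/29949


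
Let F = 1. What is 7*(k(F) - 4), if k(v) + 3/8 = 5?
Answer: 35/8 ≈ 4.3750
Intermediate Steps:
k(v) = 37/8 (k(v) = -3/8 + 5 = 37/8)
7*(k(F) - 4) = 7*(37/8 - 4) = 7*(5/8) = 35/8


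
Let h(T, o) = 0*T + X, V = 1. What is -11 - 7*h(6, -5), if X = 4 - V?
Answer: -32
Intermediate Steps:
X = 3 (X = 4 - 1*1 = 4 - 1 = 3)
h(T, o) = 3 (h(T, o) = 0*T + 3 = 0 + 3 = 3)
-11 - 7*h(6, -5) = -11 - 7*3 = -11 - 21 = -32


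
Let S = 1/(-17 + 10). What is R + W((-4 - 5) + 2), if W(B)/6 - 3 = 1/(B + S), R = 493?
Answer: 12754/25 ≈ 510.16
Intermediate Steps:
S = -⅐ (S = 1/(-7) = -⅐ ≈ -0.14286)
W(B) = 18 + 6/(-⅐ + B) (W(B) = 18 + 6/(B - ⅐) = 18 + 6/(-⅐ + B))
R + W((-4 - 5) + 2) = 493 + 6*(4 + 21*((-4 - 5) + 2))/(-1 + 7*((-4 - 5) + 2)) = 493 + 6*(4 + 21*(-9 + 2))/(-1 + 7*(-9 + 2)) = 493 + 6*(4 + 21*(-7))/(-1 + 7*(-7)) = 493 + 6*(4 - 147)/(-1 - 49) = 493 + 6*(-143)/(-50) = 493 + 6*(-1/50)*(-143) = 493 + 429/25 = 12754/25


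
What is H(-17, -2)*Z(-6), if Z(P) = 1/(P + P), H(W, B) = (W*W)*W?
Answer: 4913/12 ≈ 409.42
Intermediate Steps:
H(W, B) = W³ (H(W, B) = W²*W = W³)
Z(P) = 1/(2*P)
H(-17, -2)*Z(-6) = (-17)³*((½)/(-6)) = -4913*(-1)/(2*6) = -4913*(-1/12) = 4913/12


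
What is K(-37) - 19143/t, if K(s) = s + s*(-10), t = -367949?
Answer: 122546160/367949 ≈ 333.05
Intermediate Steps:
K(s) = -9*s (K(s) = s - 10*s = -9*s)
K(-37) - 19143/t = -9*(-37) - 19143/(-367949) = 333 - 19143*(-1)/367949 = 333 - 1*(-19143/367949) = 333 + 19143/367949 = 122546160/367949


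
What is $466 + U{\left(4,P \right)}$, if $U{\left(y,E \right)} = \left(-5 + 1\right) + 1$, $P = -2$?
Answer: $463$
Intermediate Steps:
$U{\left(y,E \right)} = -3$ ($U{\left(y,E \right)} = -4 + 1 = -3$)
$466 + U{\left(4,P \right)} = 466 - 3 = 463$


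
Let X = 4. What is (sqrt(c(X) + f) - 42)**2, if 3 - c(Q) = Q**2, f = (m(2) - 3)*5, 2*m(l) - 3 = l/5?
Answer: (84 - I*sqrt(78))**2/4 ≈ 1744.5 - 370.93*I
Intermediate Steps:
m(l) = 3/2 + l/10 (m(l) = 3/2 + (l/5)/2 = 3/2 + l/10)
f = -13/2 (f = ((3/2 + (1/10)*2) - 3)*5 = ((3/2 + 1/5) - 3)*5 = (17/10 - 3)*5 = -13/10*5 = -13/2 ≈ -6.5000)
c(Q) = 3 - Q**2
(sqrt(c(X) + f) - 42)**2 = (sqrt((3 - 1*4**2) - 13/2) - 42)**2 = (sqrt((3 - 1*16) - 13/2) - 42)**2 = (sqrt((3 - 16) - 13/2) - 42)**2 = (sqrt(-13 - 13/2) - 42)**2 = (sqrt(-39/2) - 42)**2 = (I*sqrt(78)/2 - 42)**2 = (-42 + I*sqrt(78)/2)**2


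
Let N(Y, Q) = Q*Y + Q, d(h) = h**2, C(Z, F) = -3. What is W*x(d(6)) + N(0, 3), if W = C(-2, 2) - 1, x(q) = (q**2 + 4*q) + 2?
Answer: -5765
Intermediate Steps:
N(Y, Q) = Q + Q*Y
x(q) = 2 + q**2 + 4*q
W = -4 (W = -3 - 1 = -4)
W*x(d(6)) + N(0, 3) = -4*(2 + (6**2)**2 + 4*6**2) + 3*(1 + 0) = -4*(2 + 36**2 + 4*36) + 3*1 = -4*(2 + 1296 + 144) + 3 = -4*1442 + 3 = -5768 + 3 = -5765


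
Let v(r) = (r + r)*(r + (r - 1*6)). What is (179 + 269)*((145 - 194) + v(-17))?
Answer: 587328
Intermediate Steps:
v(r) = 2*r*(-6 + 2*r) (v(r) = (2*r)*(r + (r - 6)) = (2*r)*(r + (-6 + r)) = (2*r)*(-6 + 2*r) = 2*r*(-6 + 2*r))
(179 + 269)*((145 - 194) + v(-17)) = (179 + 269)*((145 - 194) + 4*(-17)*(-3 - 17)) = 448*(-49 + 4*(-17)*(-20)) = 448*(-49 + 1360) = 448*1311 = 587328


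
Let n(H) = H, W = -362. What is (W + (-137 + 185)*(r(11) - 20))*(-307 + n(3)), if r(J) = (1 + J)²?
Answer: -1699360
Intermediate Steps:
(W + (-137 + 185)*(r(11) - 20))*(-307 + n(3)) = (-362 + (-137 + 185)*((1 + 11)² - 20))*(-307 + 3) = (-362 + 48*(12² - 20))*(-304) = (-362 + 48*(144 - 20))*(-304) = (-362 + 48*124)*(-304) = (-362 + 5952)*(-304) = 5590*(-304) = -1699360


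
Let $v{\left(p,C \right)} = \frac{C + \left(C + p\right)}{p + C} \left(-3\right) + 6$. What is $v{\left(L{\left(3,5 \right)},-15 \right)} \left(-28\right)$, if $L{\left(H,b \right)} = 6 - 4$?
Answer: $\frac{168}{13} \approx 12.923$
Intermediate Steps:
$L{\left(H,b \right)} = 2$ ($L{\left(H,b \right)} = 6 - 4 = 2$)
$v{\left(p,C \right)} = 6 - \frac{3 \left(p + 2 C\right)}{C + p}$ ($v{\left(p,C \right)} = \frac{p + 2 C}{C + p} \left(-3\right) + 6 = - \frac{3 \left(p + 2 C\right)}{C + p} + 6 = 6 - \frac{3 \left(p + 2 C\right)}{C + p}$)
$v{\left(L{\left(3,5 \right)},-15 \right)} \left(-28\right) = 3 \cdot 2 \frac{1}{-15 + 2} \left(-28\right) = 3 \cdot 2 \frac{1}{-13} \left(-28\right) = 3 \cdot 2 \left(- \frac{1}{13}\right) \left(-28\right) = \left(- \frac{6}{13}\right) \left(-28\right) = \frac{168}{13}$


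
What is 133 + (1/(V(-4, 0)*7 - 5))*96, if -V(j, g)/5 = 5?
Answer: 1987/15 ≈ 132.47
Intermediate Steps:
V(j, g) = -25 (V(j, g) = -5*5 = -25)
133 + (1/(V(-4, 0)*7 - 5))*96 = 133 + (1/(-25*7 - 5))*96 = 133 + (1/(-175 - 5))*96 = 133 + (1/(-180))*96 = 133 + (1*(-1/180))*96 = 133 - 1/180*96 = 133 - 8/15 = 1987/15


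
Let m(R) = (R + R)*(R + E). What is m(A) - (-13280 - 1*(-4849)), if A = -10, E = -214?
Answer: 12911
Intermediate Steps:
m(R) = 2*R*(-214 + R) (m(R) = (R + R)*(R - 214) = (2*R)*(-214 + R) = 2*R*(-214 + R))
m(A) - (-13280 - 1*(-4849)) = 2*(-10)*(-214 - 10) - (-13280 - 1*(-4849)) = 2*(-10)*(-224) - (-13280 + 4849) = 4480 - 1*(-8431) = 4480 + 8431 = 12911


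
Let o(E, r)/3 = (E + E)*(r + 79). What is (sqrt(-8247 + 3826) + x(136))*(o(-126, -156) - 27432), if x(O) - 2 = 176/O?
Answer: 1723680/17 + 30780*I*sqrt(4421) ≈ 1.0139e+5 + 2.0466e+6*I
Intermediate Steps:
x(O) = 2 + 176/O
o(E, r) = 6*E*(79 + r) (o(E, r) = 3*((E + E)*(r + 79)) = 3*((2*E)*(79 + r)) = 3*(2*E*(79 + r)) = 6*E*(79 + r))
(sqrt(-8247 + 3826) + x(136))*(o(-126, -156) - 27432) = (sqrt(-8247 + 3826) + (2 + 176/136))*(6*(-126)*(79 - 156) - 27432) = (sqrt(-4421) + (2 + 176*(1/136)))*(6*(-126)*(-77) - 27432) = (I*sqrt(4421) + (2 + 22/17))*(58212 - 27432) = (I*sqrt(4421) + 56/17)*30780 = (56/17 + I*sqrt(4421))*30780 = 1723680/17 + 30780*I*sqrt(4421)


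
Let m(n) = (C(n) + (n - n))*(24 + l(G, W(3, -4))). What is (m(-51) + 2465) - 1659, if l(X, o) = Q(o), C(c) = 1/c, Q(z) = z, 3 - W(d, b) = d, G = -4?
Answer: 13694/17 ≈ 805.53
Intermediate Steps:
W(d, b) = 3 - d
l(X, o) = o
m(n) = 24/n (m(n) = (1/n + (n - n))*(24 + (3 - 1*3)) = (1/n + 0)*(24 + (3 - 3)) = (24 + 0)/n = 24/n)
(m(-51) + 2465) - 1659 = (24/(-51) + 2465) - 1659 = (24*(-1/51) + 2465) - 1659 = (-8/17 + 2465) - 1659 = 41897/17 - 1659 = 13694/17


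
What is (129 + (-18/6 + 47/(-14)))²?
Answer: 2948089/196 ≈ 15041.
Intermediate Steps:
(129 + (-18/6 + 47/(-14)))² = (129 + (-18*⅙ + 47*(-1/14)))² = (129 + (-3 - 47/14))² = (129 - 89/14)² = (1717/14)² = 2948089/196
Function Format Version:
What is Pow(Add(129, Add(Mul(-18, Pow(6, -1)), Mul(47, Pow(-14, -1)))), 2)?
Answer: Rational(2948089, 196) ≈ 15041.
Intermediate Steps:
Pow(Add(129, Add(Mul(-18, Pow(6, -1)), Mul(47, Pow(-14, -1)))), 2) = Pow(Add(129, Add(Mul(-18, Rational(1, 6)), Mul(47, Rational(-1, 14)))), 2) = Pow(Add(129, Add(-3, Rational(-47, 14))), 2) = Pow(Add(129, Rational(-89, 14)), 2) = Pow(Rational(1717, 14), 2) = Rational(2948089, 196)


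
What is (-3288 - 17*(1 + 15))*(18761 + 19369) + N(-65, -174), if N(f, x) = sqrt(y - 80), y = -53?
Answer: -135742800 + I*sqrt(133) ≈ -1.3574e+8 + 11.533*I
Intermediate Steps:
N(f, x) = I*sqrt(133) (N(f, x) = sqrt(-53 - 80) = sqrt(-133) = I*sqrt(133))
(-3288 - 17*(1 + 15))*(18761 + 19369) + N(-65, -174) = (-3288 - 17*(1 + 15))*(18761 + 19369) + I*sqrt(133) = (-3288 - 17*16)*38130 + I*sqrt(133) = (-3288 - 272)*38130 + I*sqrt(133) = -3560*38130 + I*sqrt(133) = -135742800 + I*sqrt(133)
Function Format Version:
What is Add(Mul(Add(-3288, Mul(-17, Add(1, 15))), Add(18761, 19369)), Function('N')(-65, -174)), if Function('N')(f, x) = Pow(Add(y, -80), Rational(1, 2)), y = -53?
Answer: Add(-135742800, Mul(I, Pow(133, Rational(1, 2)))) ≈ Add(-1.3574e+8, Mul(11.533, I))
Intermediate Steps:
Function('N')(f, x) = Mul(I, Pow(133, Rational(1, 2))) (Function('N')(f, x) = Pow(Add(-53, -80), Rational(1, 2)) = Pow(-133, Rational(1, 2)) = Mul(I, Pow(133, Rational(1, 2))))
Add(Mul(Add(-3288, Mul(-17, Add(1, 15))), Add(18761, 19369)), Function('N')(-65, -174)) = Add(Mul(Add(-3288, Mul(-17, Add(1, 15))), Add(18761, 19369)), Mul(I, Pow(133, Rational(1, 2)))) = Add(Mul(Add(-3288, Mul(-17, 16)), 38130), Mul(I, Pow(133, Rational(1, 2)))) = Add(Mul(Add(-3288, -272), 38130), Mul(I, Pow(133, Rational(1, 2)))) = Add(Mul(-3560, 38130), Mul(I, Pow(133, Rational(1, 2)))) = Add(-135742800, Mul(I, Pow(133, Rational(1, 2))))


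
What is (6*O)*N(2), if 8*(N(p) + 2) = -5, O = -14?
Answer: 441/2 ≈ 220.50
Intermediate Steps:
N(p) = -21/8 (N(p) = -2 + (⅛)*(-5) = -2 - 5/8 = -21/8)
(6*O)*N(2) = (6*(-14))*(-21/8) = -84*(-21/8) = 441/2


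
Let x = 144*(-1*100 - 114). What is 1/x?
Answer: -1/30816 ≈ -3.2451e-5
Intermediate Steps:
x = -30816 (x = 144*(-100 - 114) = 144*(-214) = -30816)
1/x = 1/(-30816) = -1/30816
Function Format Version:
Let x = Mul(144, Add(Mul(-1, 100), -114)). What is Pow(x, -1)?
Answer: Rational(-1, 30816) ≈ -3.2451e-5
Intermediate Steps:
x = -30816 (x = Mul(144, Add(-100, -114)) = Mul(144, -214) = -30816)
Pow(x, -1) = Pow(-30816, -1) = Rational(-1, 30816)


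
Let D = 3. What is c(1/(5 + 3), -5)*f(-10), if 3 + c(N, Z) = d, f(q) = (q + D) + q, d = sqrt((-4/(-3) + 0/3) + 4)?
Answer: 51 - 68*sqrt(3)/3 ≈ 11.740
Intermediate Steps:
d = 4*sqrt(3)/3 (d = sqrt((-4*(-1/3) + 0*(1/3)) + 4) = sqrt((4/3 + 0) + 4) = sqrt(4/3 + 4) = sqrt(16/3) = 4*sqrt(3)/3 ≈ 2.3094)
f(q) = 3 + 2*q (f(q) = (q + 3) + q = (3 + q) + q = 3 + 2*q)
c(N, Z) = -3 + 4*sqrt(3)/3
c(1/(5 + 3), -5)*f(-10) = (-3 + 4*sqrt(3)/3)*(3 + 2*(-10)) = (-3 + 4*sqrt(3)/3)*(3 - 20) = (-3 + 4*sqrt(3)/3)*(-17) = 51 - 68*sqrt(3)/3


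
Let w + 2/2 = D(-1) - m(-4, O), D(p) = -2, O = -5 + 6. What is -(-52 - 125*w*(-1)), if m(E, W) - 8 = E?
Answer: 927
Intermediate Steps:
O = 1
m(E, W) = 8 + E
w = -7 (w = -1 + (-2 - (8 - 4)) = -1 + (-2 - 1*4) = -1 + (-2 - 4) = -1 - 6 = -7)
-(-52 - 125*w*(-1)) = -(-52 - (-875)*(-1)) = -(-52 - 125*7) = -(-52 - 875) = -1*(-927) = 927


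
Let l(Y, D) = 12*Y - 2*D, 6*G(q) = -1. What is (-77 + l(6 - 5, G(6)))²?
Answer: 37636/9 ≈ 4181.8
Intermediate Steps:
G(q) = -⅙ (G(q) = (⅙)*(-1) = -⅙)
l(Y, D) = -2*D + 12*Y
(-77 + l(6 - 5, G(6)))² = (-77 + (-2*(-⅙) + 12*(6 - 5)))² = (-77 + (⅓ + 12*1))² = (-77 + (⅓ + 12))² = (-77 + 37/3)² = (-194/3)² = 37636/9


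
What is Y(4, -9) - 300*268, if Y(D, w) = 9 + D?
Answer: -80387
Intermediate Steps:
Y(4, -9) - 300*268 = (9 + 4) - 300*268 = 13 - 80400 = -80387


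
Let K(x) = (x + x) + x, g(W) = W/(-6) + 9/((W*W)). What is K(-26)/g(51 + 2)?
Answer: 1314612/148823 ≈ 8.8334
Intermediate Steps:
g(W) = 9/W**2 - W/6 (g(W) = W*(-1/6) + 9/(W**2) = -W/6 + 9/W**2 = 9/W**2 - W/6)
K(x) = 3*x (K(x) = 2*x + x = 3*x)
K(-26)/g(51 + 2) = (3*(-26))/(9/(51 + 2)**2 - (51 + 2)/6) = -78/(9/53**2 - 1/6*53) = -78/(9*(1/2809) - 53/6) = -78/(9/2809 - 53/6) = -78/(-148823/16854) = -78*(-16854/148823) = 1314612/148823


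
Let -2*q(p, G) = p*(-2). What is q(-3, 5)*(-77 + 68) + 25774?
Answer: 25801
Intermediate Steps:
q(p, G) = p (q(p, G) = -p*(-2)/2 = -(-1)*p = p)
q(-3, 5)*(-77 + 68) + 25774 = -3*(-77 + 68) + 25774 = -3*(-9) + 25774 = 27 + 25774 = 25801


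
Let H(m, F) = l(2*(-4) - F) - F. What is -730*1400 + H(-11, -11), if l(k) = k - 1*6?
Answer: -1021992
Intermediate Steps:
l(k) = -6 + k (l(k) = k - 6 = -6 + k)
H(m, F) = -14 - 2*F (H(m, F) = (-6 + (2*(-4) - F)) - F = (-6 + (-8 - F)) - F = (-14 - F) - F = -14 - 2*F)
-730*1400 + H(-11, -11) = -730*1400 + (-14 - 2*(-11)) = -1022000 + (-14 + 22) = -1022000 + 8 = -1021992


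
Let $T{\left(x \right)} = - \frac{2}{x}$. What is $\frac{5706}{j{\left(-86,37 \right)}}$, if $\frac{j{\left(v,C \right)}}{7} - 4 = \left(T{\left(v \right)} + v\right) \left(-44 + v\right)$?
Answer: $\frac{122679}{1682737} \approx 0.072904$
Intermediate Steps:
$j{\left(v,C \right)} = 28 + 7 \left(-44 + v\right) \left(v - \frac{2}{v}\right)$ ($j{\left(v,C \right)} = 28 + 7 \left(- \frac{2}{v} + v\right) \left(-44 + v\right) = 28 + 7 \left(v - \frac{2}{v}\right) \left(-44 + v\right) = 28 + 7 \left(-44 + v\right) \left(v - \frac{2}{v}\right)$)
$\frac{5706}{j{\left(-86,37 \right)}} = \frac{5706}{14 - -26488 + 7 \left(-86\right)^{2} + \frac{616}{-86}} = \frac{5706}{14 + 26488 + 7 \cdot 7396 + 616 \left(- \frac{1}{86}\right)} = \frac{5706}{14 + 26488 + 51772 - \frac{308}{43}} = \frac{5706}{\frac{3365474}{43}} = 5706 \cdot \frac{43}{3365474} = \frac{122679}{1682737}$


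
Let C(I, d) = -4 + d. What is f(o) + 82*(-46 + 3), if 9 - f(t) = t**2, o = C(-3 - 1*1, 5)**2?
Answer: -3518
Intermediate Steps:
o = 1 (o = (-4 + 5)**2 = 1**2 = 1)
f(t) = 9 - t**2
f(o) + 82*(-46 + 3) = (9 - 1*1**2) + 82*(-46 + 3) = (9 - 1*1) + 82*(-43) = (9 - 1) - 3526 = 8 - 3526 = -3518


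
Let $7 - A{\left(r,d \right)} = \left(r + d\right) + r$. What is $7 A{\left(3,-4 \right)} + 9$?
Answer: $44$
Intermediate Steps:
$A{\left(r,d \right)} = 7 - d - 2 r$ ($A{\left(r,d \right)} = 7 - \left(\left(r + d\right) + r\right) = 7 - \left(\left(d + r\right) + r\right) = 7 - \left(d + 2 r\right) = 7 - d - 2 r$)
$7 A{\left(3,-4 \right)} + 9 = 7 \left(7 - -4 - 6\right) + 9 = 7 \left(7 + 4 - 6\right) + 9 = 7 \cdot 5 + 9 = 35 + 9 = 44$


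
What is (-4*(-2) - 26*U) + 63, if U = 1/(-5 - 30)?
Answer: 2511/35 ≈ 71.743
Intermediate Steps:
U = -1/35 (U = 1/(-35) = -1/35 ≈ -0.028571)
(-4*(-2) - 26*U) + 63 = (-4*(-2) - 26*(-1/35)) + 63 = (8 + 26/35) + 63 = 306/35 + 63 = 2511/35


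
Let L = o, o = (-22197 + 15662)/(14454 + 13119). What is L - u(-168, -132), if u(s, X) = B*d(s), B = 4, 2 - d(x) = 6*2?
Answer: 1096385/27573 ≈ 39.763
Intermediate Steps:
d(x) = -10 (d(x) = 2 - 6*2 = 2 - 1*12 = 2 - 12 = -10)
u(s, X) = -40 (u(s, X) = 4*(-10) = -40)
o = -6535/27573 ≈ -0.23701
L = -6535/27573 ≈ -0.23701
L - u(-168, -132) = -6535/27573 - 1*(-40) = -6535/27573 + 40 = 1096385/27573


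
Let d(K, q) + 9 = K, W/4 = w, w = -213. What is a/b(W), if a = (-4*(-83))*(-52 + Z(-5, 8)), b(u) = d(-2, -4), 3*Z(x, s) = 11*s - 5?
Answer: 24236/33 ≈ 734.42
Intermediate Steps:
Z(x, s) = -5/3 + 11*s/3 (Z(x, s) = (11*s - 5)/3 = (-5 + 11*s)/3 = -5/3 + 11*s/3)
W = -852 (W = 4*(-213) = -852)
d(K, q) = -9 + K
b(u) = -11 (b(u) = -9 - 2 = -11)
a = -24236/3 (a = (-4*(-83))*(-52 + (-5/3 + (11/3)*8)) = 332*(-52 + (-5/3 + 88/3)) = 332*(-52 + 83/3) = 332*(-73/3) = -24236/3 ≈ -8078.7)
a/b(W) = -24236/3/(-11) = -24236/3*(-1/11) = 24236/33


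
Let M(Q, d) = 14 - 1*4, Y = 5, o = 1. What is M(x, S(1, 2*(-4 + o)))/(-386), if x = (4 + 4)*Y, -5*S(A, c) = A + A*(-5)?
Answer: -5/193 ≈ -0.025907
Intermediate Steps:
S(A, c) = 4*A/5 (S(A, c) = -(A + A*(-5))/5 = -(A - 5*A)/5 = -(-4)*A/5 = 4*A/5)
x = 40 (x = (4 + 4)*5 = 8*5 = 40)
M(Q, d) = 10 (M(Q, d) = 14 - 4 = 10)
M(x, S(1, 2*(-4 + o)))/(-386) = 10/(-386) = 10*(-1/386) = -5/193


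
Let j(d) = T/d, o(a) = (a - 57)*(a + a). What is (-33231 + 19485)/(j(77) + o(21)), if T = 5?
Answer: 1058442/116419 ≈ 9.0917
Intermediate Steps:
o(a) = 2*a*(-57 + a) (o(a) = (-57 + a)*(2*a) = 2*a*(-57 + a))
j(d) = 5/d
(-33231 + 19485)/(j(77) + o(21)) = (-33231 + 19485)/(5/77 + 2*21*(-57 + 21)) = -13746/(5*(1/77) + 2*21*(-36)) = -13746/(5/77 - 1512) = -13746/(-116419/77) = -13746*(-77/116419) = 1058442/116419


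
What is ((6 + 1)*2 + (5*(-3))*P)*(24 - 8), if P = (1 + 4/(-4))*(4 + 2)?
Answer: 224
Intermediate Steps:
P = 0 (P = (1 + 4*(-¼))*6 = (1 - 1)*6 = 0*6 = 0)
((6 + 1)*2 + (5*(-3))*P)*(24 - 8) = ((6 + 1)*2 + (5*(-3))*0)*(24 - 8) = (7*2 - 15*0)*16 = (14 + 0)*16 = 14*16 = 224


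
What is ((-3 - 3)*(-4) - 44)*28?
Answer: -560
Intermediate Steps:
((-3 - 3)*(-4) - 44)*28 = (-6*(-4) - 44)*28 = (24 - 44)*28 = -20*28 = -560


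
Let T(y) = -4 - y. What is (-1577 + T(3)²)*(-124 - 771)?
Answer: 1367560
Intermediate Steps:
(-1577 + T(3)²)*(-124 - 771) = (-1577 + (-4 - 1*3)²)*(-124 - 771) = (-1577 + (-4 - 3)²)*(-895) = (-1577 + (-7)²)*(-895) = (-1577 + 49)*(-895) = -1528*(-895) = 1367560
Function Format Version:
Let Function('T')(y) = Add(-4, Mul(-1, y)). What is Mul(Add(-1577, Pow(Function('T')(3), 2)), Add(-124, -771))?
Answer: 1367560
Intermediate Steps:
Mul(Add(-1577, Pow(Function('T')(3), 2)), Add(-124, -771)) = Mul(Add(-1577, Pow(Add(-4, Mul(-1, 3)), 2)), Add(-124, -771)) = Mul(Add(-1577, Pow(Add(-4, -3), 2)), -895) = Mul(Add(-1577, Pow(-7, 2)), -895) = Mul(Add(-1577, 49), -895) = Mul(-1528, -895) = 1367560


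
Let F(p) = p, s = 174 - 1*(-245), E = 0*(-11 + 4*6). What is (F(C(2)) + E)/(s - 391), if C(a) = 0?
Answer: 0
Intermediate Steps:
E = 0 (E = 0*(-11 + 24) = 0*13 = 0)
s = 419 (s = 174 + 245 = 419)
(F(C(2)) + E)/(s - 391) = (0 + 0)/(419 - 391) = 0/28 = 0*(1/28) = 0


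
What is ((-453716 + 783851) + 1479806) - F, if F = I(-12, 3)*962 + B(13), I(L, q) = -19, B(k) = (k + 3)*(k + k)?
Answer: 1827803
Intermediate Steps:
B(k) = 2*k*(3 + k) (B(k) = (3 + k)*(2*k) = 2*k*(3 + k))
F = -17862 (F = -19*962 + 2*13*(3 + 13) = -18278 + 2*13*16 = -18278 + 416 = -17862)
((-453716 + 783851) + 1479806) - F = ((-453716 + 783851) + 1479806) - 1*(-17862) = (330135 + 1479806) + 17862 = 1809941 + 17862 = 1827803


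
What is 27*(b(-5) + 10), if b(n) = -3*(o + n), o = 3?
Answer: 432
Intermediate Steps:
b(n) = -9 - 3*n (b(n) = -3*(3 + n) = -9 - 3*n)
27*(b(-5) + 10) = 27*((-9 - 3*(-5)) + 10) = 27*((-9 + 15) + 10) = 27*(6 + 10) = 27*16 = 432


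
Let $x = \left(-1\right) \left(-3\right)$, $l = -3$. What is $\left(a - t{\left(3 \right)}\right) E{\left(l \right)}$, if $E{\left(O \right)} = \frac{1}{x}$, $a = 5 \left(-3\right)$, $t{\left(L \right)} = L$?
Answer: $-6$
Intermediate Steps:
$x = 3$
$a = -15$
$E{\left(O \right)} = \frac{1}{3}$
$\left(a - t{\left(3 \right)}\right) E{\left(l \right)} = \left(-15 - 3\right) \frac{1}{3} = \left(-18\right) \frac{1}{3} = -6$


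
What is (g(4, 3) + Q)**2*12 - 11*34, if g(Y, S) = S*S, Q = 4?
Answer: 1654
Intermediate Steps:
g(Y, S) = S**2
(g(4, 3) + Q)**2*12 - 11*34 = (3**2 + 4)**2*12 - 11*34 = (9 + 4)**2*12 - 374 = 13**2*12 - 374 = 169*12 - 374 = 2028 - 374 = 1654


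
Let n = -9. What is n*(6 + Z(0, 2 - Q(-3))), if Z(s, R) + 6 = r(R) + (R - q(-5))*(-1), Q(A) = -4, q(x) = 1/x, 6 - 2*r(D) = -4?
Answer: 54/5 ≈ 10.800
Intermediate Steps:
r(D) = 5 (r(D) = 3 - ½*(-4) = 3 + 2 = 5)
q(x) = 1/x
Z(s, R) = -6/5 - R (Z(s, R) = -6 + (5 + (R - 1/(-5))*(-1)) = -6 + (5 + (R - 1*(-⅕))*(-1)) = -6 + (5 + (R + ⅕)*(-1)) = -6 + (5 + (⅕ + R)*(-1)) = -6 + (5 + (-⅕ - R)) = -6 + (24/5 - R) = -6/5 - R)
n*(6 + Z(0, 2 - Q(-3))) = -9*(6 + (-6/5 - (2 - 1*(-4)))) = -9*(6 + (-6/5 - (2 + 4))) = -9*(6 + (-6/5 - 1*6)) = -9*(6 + (-6/5 - 6)) = -9*(6 - 36/5) = -9*(-6/5) = 54/5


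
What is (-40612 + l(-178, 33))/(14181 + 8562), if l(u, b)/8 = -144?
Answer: -41764/22743 ≈ -1.8363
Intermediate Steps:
l(u, b) = -1152 (l(u, b) = 8*(-144) = -1152)
(-40612 + l(-178, 33))/(14181 + 8562) = (-40612 - 1152)/(14181 + 8562) = -41764/22743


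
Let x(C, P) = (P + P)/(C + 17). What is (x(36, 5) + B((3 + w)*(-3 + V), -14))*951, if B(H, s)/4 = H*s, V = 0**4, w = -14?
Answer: -93135234/53 ≈ -1.7573e+6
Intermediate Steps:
V = 0
x(C, P) = 2*P/(17 + C) (x(C, P) = (2*P)/(17 + C) = 2*P/(17 + C))
B(H, s) = 4*H*s (B(H, s) = 4*(H*s) = 4*H*s)
(x(36, 5) + B((3 + w)*(-3 + V), -14))*951 = (2*5/(17 + 36) + 4*((3 - 14)*(-3 + 0))*(-14))*951 = (2*5/53 + 4*(-11*(-3))*(-14))*951 = (2*5*(1/53) + 4*33*(-14))*951 = (10/53 - 1848)*951 = -97934/53*951 = -93135234/53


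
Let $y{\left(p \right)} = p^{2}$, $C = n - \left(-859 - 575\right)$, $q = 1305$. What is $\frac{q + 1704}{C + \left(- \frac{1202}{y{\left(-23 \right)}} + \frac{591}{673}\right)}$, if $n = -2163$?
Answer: $- \frac{1071255153}{260032700} \approx -4.1197$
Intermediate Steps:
$C = -729$ ($C = -2163 - \left(-859 - 575\right) = -2163 - -1434 = -2163 + 1434 = -729$)
$\frac{q + 1704}{C + \left(- \frac{1202}{y{\left(-23 \right)}} + \frac{591}{673}\right)} = \frac{1305 + 1704}{-729 + \left(- \frac{1202}{\left(-23\right)^{2}} + \frac{591}{673}\right)} = \frac{3009}{-729 + \left(- \frac{1202}{529} + 591 \cdot \frac{1}{673}\right)} = \frac{3009}{-729 + \left(\left(-1202\right) \frac{1}{529} + \frac{591}{673}\right)} = \frac{3009}{-729 + \left(- \frac{1202}{529} + \frac{591}{673}\right)} = \frac{3009}{-729 - \frac{496307}{356017}} = \frac{3009}{- \frac{260032700}{356017}} = 3009 \left(- \frac{356017}{260032700}\right) = - \frac{1071255153}{260032700}$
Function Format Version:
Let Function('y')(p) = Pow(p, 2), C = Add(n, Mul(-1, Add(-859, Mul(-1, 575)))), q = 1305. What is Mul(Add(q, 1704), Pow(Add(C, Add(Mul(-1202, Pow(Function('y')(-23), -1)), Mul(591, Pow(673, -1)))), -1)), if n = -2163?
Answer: Rational(-1071255153, 260032700) ≈ -4.1197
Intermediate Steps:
C = -729 (C = Add(-2163, Mul(-1, Add(-859, Mul(-1, 575)))) = Add(-2163, Mul(-1, Add(-859, -575))) = Add(-2163, Mul(-1, -1434)) = Add(-2163, 1434) = -729)
Mul(Add(q, 1704), Pow(Add(C, Add(Mul(-1202, Pow(Function('y')(-23), -1)), Mul(591, Pow(673, -1)))), -1)) = Mul(Add(1305, 1704), Pow(Add(-729, Add(Mul(-1202, Pow(Pow(-23, 2), -1)), Mul(591, Pow(673, -1)))), -1)) = Mul(3009, Pow(Add(-729, Add(Mul(-1202, Pow(529, -1)), Mul(591, Rational(1, 673)))), -1)) = Mul(3009, Pow(Add(-729, Add(Mul(-1202, Rational(1, 529)), Rational(591, 673))), -1)) = Mul(3009, Pow(Add(-729, Add(Rational(-1202, 529), Rational(591, 673))), -1)) = Mul(3009, Pow(Add(-729, Rational(-496307, 356017)), -1)) = Mul(3009, Pow(Rational(-260032700, 356017), -1)) = Mul(3009, Rational(-356017, 260032700)) = Rational(-1071255153, 260032700)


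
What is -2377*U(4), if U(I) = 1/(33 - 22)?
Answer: -2377/11 ≈ -216.09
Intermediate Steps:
U(I) = 1/11
-2377*U(4) = -2377*1/11 = -2377/11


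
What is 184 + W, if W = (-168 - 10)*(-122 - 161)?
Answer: 50558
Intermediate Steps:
W = 50374 (W = -178*(-283) = 50374)
184 + W = 184 + 50374 = 50558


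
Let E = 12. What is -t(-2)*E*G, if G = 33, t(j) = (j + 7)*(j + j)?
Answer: 7920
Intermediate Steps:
t(j) = 2*j*(7 + j) (t(j) = (7 + j)*(2*j) = 2*j*(7 + j))
-t(-2)*E*G = -(2*(-2)*(7 - 2))*12*33 = -(2*(-2)*5)*12*33 = -(-20*12)*33 = -(-240)*33 = -1*(-7920) = 7920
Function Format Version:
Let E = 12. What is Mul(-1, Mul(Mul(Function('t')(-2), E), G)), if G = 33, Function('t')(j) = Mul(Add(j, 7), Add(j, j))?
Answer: 7920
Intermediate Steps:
Function('t')(j) = Mul(2, j, Add(7, j)) (Function('t')(j) = Mul(Add(7, j), Mul(2, j)) = Mul(2, j, Add(7, j)))
Mul(-1, Mul(Mul(Function('t')(-2), E), G)) = Mul(-1, Mul(Mul(Mul(2, -2, Add(7, -2)), 12), 33)) = Mul(-1, Mul(Mul(Mul(2, -2, 5), 12), 33)) = Mul(-1, Mul(Mul(-20, 12), 33)) = Mul(-1, Mul(-240, 33)) = Mul(-1, -7920) = 7920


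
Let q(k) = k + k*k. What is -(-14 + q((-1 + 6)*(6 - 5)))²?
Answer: -256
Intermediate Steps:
q(k) = k + k²
-(-14 + q((-1 + 6)*(6 - 5)))² = -(-14 + ((-1 + 6)*(6 - 5))*(1 + (-1 + 6)*(6 - 5)))² = -(-14 + (5*1)*(1 + 5*1))² = -(-14 + 5*(1 + 5))² = -(-14 + 5*6)² = -(-14 + 30)² = -1*16² = -1*256 = -256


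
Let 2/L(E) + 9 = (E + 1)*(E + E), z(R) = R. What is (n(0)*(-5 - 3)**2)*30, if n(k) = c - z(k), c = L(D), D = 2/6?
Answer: -34560/73 ≈ -473.42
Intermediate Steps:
D = 1/3 (D = 2*(1/6) = 1/3 ≈ 0.33333)
L(E) = 2/(-9 + 2*E*(1 + E)) (L(E) = 2/(-9 + (E + 1)*(E + E)) = 2/(-9 + (1 + E)*(2*E)) = 2/(-9 + 2*E*(1 + E)))
c = -18/73 (c = 2/(-9 + 2*(1/3) + 2*(1/3)**2) = 2/(-9 + 2/3 + 2*(1/9)) = 2/(-9 + 2/3 + 2/9) = 2/(-73/9) = 2*(-9/73) = -18/73 ≈ -0.24658)
n(k) = -18/73 - k
(n(0)*(-5 - 3)**2)*30 = ((-18/73 - 1*0)*(-5 - 3)**2)*30 = ((-18/73 + 0)*(-8)**2)*30 = -18/73*64*30 = -1152/73*30 = -34560/73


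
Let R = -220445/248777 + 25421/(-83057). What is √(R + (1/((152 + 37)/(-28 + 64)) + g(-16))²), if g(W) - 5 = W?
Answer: √21775631872547945813183191/433916097069 ≈ 10.754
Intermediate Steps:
g(W) = 5 + W
R = -24633660482/20662671289 (R = -220445*1/248777 + 25421*(-1/83057) = -220445/248777 - 25421/83057 = -24633660482/20662671289 ≈ -1.1922)
√(R + (1/((152 + 37)/(-28 + 64)) + g(-16))²) = √(-24633660482/20662671289 + (1/((152 + 37)/(-28 + 64)) + (5 - 16))²) = √(-24633660482/20662671289 + (1/(189/36) - 11)²) = √(-24633660482/20662671289 + (1/(189*(1/36)) - 11)²) = √(-24633660482/20662671289 + (1/(21/4) - 11)²) = √(-24633660482/20662671289 + (4/21 - 11)²) = √(-24633660482/20662671289 + (-227/21)²) = √(-24633660482/20662671289 + 51529/441) = √(1053863344578319/9112238038449) = √21775631872547945813183191/433916097069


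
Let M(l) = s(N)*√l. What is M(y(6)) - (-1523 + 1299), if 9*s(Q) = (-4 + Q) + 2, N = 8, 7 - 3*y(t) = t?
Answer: 224 + 2*√3/9 ≈ 224.39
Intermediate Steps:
y(t) = 7/3 - t/3
s(Q) = -2/9 + Q/9 (s(Q) = ((-4 + Q) + 2)/9 = (-2 + Q)/9 = -2/9 + Q/9)
M(l) = 2*√l/3 (M(l) = (-2/9 + (⅑)*8)*√l = (-2/9 + 8/9)*√l = 2*√l/3)
M(y(6)) - (-1523 + 1299) = 2*√(7/3 - ⅓*6)/3 - (-1523 + 1299) = 2*√(7/3 - 2)/3 - 1*(-224) = 2*√(⅓)/3 + 224 = 2*(√3/3)/3 + 224 = 2*√3/9 + 224 = 224 + 2*√3/9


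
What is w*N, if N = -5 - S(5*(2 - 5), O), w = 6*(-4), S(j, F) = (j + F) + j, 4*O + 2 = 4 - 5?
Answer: -618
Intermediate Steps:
O = -¾ (O = -½ + (4 - 5)/4 = -½ + (¼)*(-1) = -½ - ¼ = -¾ ≈ -0.75000)
S(j, F) = F + 2*j (S(j, F) = (F + j) + j = F + 2*j)
w = -24
N = 103/4 (N = -5 - (-¾ + 2*(5*(2 - 5))) = -5 - (-¾ + 2*(5*(-3))) = -5 - (-¾ + 2*(-15)) = -5 - (-¾ - 30) = -5 - 1*(-123/4) = -5 + 123/4 = 103/4 ≈ 25.750)
w*N = -24*103/4 = -618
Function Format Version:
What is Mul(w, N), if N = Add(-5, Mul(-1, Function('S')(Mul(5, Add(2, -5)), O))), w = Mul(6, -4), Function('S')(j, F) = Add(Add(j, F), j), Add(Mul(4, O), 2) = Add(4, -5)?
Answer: -618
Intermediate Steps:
O = Rational(-3, 4) (O = Add(Rational(-1, 2), Mul(Rational(1, 4), Add(4, -5))) = Add(Rational(-1, 2), Mul(Rational(1, 4), -1)) = Add(Rational(-1, 2), Rational(-1, 4)) = Rational(-3, 4) ≈ -0.75000)
Function('S')(j, F) = Add(F, Mul(2, j)) (Function('S')(j, F) = Add(Add(F, j), j) = Add(F, Mul(2, j)))
w = -24
N = Rational(103, 4) (N = Add(-5, Mul(-1, Add(Rational(-3, 4), Mul(2, Mul(5, Add(2, -5)))))) = Add(-5, Mul(-1, Add(Rational(-3, 4), Mul(2, Mul(5, -3))))) = Add(-5, Mul(-1, Add(Rational(-3, 4), Mul(2, -15)))) = Add(-5, Mul(-1, Add(Rational(-3, 4), -30))) = Add(-5, Mul(-1, Rational(-123, 4))) = Add(-5, Rational(123, 4)) = Rational(103, 4) ≈ 25.750)
Mul(w, N) = Mul(-24, Rational(103, 4)) = -618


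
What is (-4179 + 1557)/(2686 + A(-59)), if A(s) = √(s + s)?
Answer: -3521346/3607357 + 1311*I*√118/3607357 ≈ -0.97616 + 0.0039478*I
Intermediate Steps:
A(s) = √2*√s (A(s) = √(2*s) = √2*√s)
(-4179 + 1557)/(2686 + A(-59)) = (-4179 + 1557)/(2686 + √2*√(-59)) = -2622/(2686 + √2*(I*√59)) = -2622/(2686 + I*√118)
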